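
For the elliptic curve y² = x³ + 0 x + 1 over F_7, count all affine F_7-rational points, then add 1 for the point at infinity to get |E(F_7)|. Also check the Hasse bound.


Affine points = {(0, 1), (0, 6), (1, 3), (1, 4), (2, 3), (2, 4), (3, 0), (4, 3), (4, 4), (5, 0), (6, 0)}; affine count = 11; |E(F_7)| = 12.

Discriminant check: Δ ∝ 4a³ + 27b² = 4·0³ + 27·1² = 4·0 + 27·1 ≡ 6 (mod 7). Nonzero ⇒ E is nonsingular.
For each x ∈ F_7, compute rhs = x³ + 0·x + 1 mod 7, then count y ∈ F_7 with y² ≡ rhs.
  x = 0: rhs = 1, matching y values: 1, 6 (2 points).
  x = 1: rhs = 2, matching y values: 3, 4 (2 points).
  x = 2: rhs = 2, matching y values: 3, 4 (2 points).
  x = 3: rhs = 0, matching y values: 0 (1 points).
  x = 4: rhs = 2, matching y values: 3, 4 (2 points).
  x = 5: rhs = 0, matching y values: 0 (1 points).
  x = 6: rhs = 0, matching y values: 0 (1 points).
Total affine count: 11.
Full point count |E(F_7)| = 11 + 1 = 12.
Hasse bound: |12 − (7+1)| = |4| = 4 ≤ 2√7 ≈ 5.2915 ✓.


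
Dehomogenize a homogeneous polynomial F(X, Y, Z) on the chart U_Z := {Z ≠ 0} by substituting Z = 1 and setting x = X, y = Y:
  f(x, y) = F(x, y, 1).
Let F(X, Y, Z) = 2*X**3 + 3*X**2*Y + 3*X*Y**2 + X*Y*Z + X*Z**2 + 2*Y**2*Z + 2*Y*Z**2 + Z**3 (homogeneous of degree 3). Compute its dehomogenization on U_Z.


f(x, y) = 2*x**3 + 3*x**2*y + 3*x*y**2 + x*y + x + 2*y**2 + 2*y + 1

On U_Z we set Z = 1. Each monomial c·X^i·Y^j·Z^k in F becomes c·x^i·y^j·1^k = c·x^i·y^j.
Substituting Z = 1: F(X, Y, 1) = 2*x**3 + 3*x**2*y + 3*x*y**2 + x*y + x + 2*y**2 + 2*y + 1.
Note: deg(f) ≤ deg(F) = 3; strict inequality happens when F is divisible by Z (lost terms).


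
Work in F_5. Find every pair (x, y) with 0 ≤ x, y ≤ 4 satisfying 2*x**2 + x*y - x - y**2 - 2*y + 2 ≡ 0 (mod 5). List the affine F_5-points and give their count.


Affine F_5-points: {(3, 2), (3, 4), (4, 0), (4, 2)}; count = 4.

For each of the 25 pairs (x, y) ∈ F_5², evaluate f(x, y) mod 5. Record the zeros.
  x = 0: [0↦2, 1↦4, 2↦4, 3↦2, 4↦3]  zeros at y ∈ ∅
  x = 1: [0↦3, 1↦1, 2↦2, 3↦1, 4↦3]  zeros at y ∈ ∅
  x = 2: [0↦3, 1↦2, 2↦4, 3↦4, 4↦2]  zeros at y ∈ ∅
  x = 3: [0↦2, 1↦2, 2↦0, 3↦1, 4↦0]  zeros at y ∈ {2, 4}
  x = 4: [0↦0, 1↦1, 2↦0, 3↦2, 4↦2]  zeros at y ∈ {0, 2}
Collecting zeros: affine points = {(3, 2), (3, 4), (4, 0), (4, 2)}.
Total count |C(F_5)_aff| = 4.


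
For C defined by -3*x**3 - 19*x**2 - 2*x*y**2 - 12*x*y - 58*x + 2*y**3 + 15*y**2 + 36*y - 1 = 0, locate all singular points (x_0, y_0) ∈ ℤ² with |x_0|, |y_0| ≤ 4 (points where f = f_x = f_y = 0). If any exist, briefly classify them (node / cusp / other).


Singular points: {(-2, -3)}; classification: node.

Compute partial derivatives:
  f_x = -9*x**2 - 38*x - 2*y**2 - 12*y - 58.
  f_y = -4*x*y - 12*x + 6*y**2 + 30*y + 36.
Scan x_0 ∈ {−4, ..., 4}. For each x_0, f_y(x_0, y) is a polynomial in y; find its integer roots y ∈ {−4, ..., 4}, then test f_x and f at those candidates.
  x = -4: f_y(-4, y) = 6*y**2 + 46*y + 84; vanishes at y ∈ {-3}. (-4, -3): f_x = -32 ≠ 0.
  x = -3: f_y(-3, y) = 6*y**2 + 42*y + 72; vanishes at y ∈ {-4, -3}. (-3, -4): f_x = -9 ≠ 0; (-3, -3): f_x = -7 ≠ 0.
  x = -2: f_y(-2, y) = 6*y**2 + 38*y + 60; vanishes at y ∈ {-3}. (-2, -3): f_x = 0, f = 0 — SINGULAR.
  x = -1: f_y(-1, y) = 6*y**2 + 34*y + 48; vanishes at y ∈ {-3}. (-1, -3): f_x = -11 ≠ 0.
  x = 0: f_y(0, y) = 6*y**2 + 30*y + 36; vanishes at y ∈ {-3, -2}. (0, -3): f_x = -40 ≠ 0; (0, -2): f_x = -42 ≠ 0.
  x = 1: f_y(1, y) = 6*y**2 + 26*y + 24; vanishes at y ∈ {-3}. (1, -3): f_x = -87 ≠ 0.
  x = 2: f_y(2, y) = 6*y**2 + 22*y + 12; vanishes at y ∈ {-3}. (2, -3): f_x = -152 ≠ 0.
  x = 3: f_y(3, y) = 6*y**2 + 18*y; vanishes at y ∈ {-3, 0}. (3, -3): f_x = -235 ≠ 0; (3, 0): f_x = -253 ≠ 0.
  x = 4: f_y(4, y) = 6*y**2 + 14*y - 12; vanishes at y ∈ {-3}. (4, -3): f_x = -336 ≠ 0.
Only singular point on the grid: (-2, -3).
Classify: substitute x = -2 + u, y = -3 + v and expand: f = -3*u**3 - u**2 - 2*u*v**2 + 2*v**3 + v**2.
No constant or linear terms (consistent with a singular point). Quadratic part: -u**2 + v**2. Cubic part: -3*u**3 - 2*u*v**2 + 2*v**3.
The quadratic part v**2 - u**2 = (v − u)(v + u) splits into two distinct linear factors, so there are two distinct tangent lines y − -3 = ±(x − -2) — this is a node (ordinary double point).
Classification: node.


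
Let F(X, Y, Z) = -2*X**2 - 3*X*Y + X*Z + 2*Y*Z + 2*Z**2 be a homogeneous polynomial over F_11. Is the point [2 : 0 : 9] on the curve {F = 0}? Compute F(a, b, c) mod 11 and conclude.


F(2,0,9) ≡ 7 (mod 11); P is NOT on the curve.

Evaluate F(2, 0, 9) term-by-term (mod 11).
  -2*X**2 ↦ -2·4·1·1 = -8
  -3*X*Y ↦ -3·2·0·1 = 0
  X*Z ↦ 1·2·1·9 = 18
  2*Y*Z ↦ 2·1·0·9 = 0
  2*Z**2 ↦ 2·1·1·81 = 162
Sum: F(2, 0, 9) = (-8) + (0) + (18) + (0) + (162) = 172.
Reducing mod 11: 172 ≡ 7 (mod 11).
Since F(a, b, c) ≡ 7 ≠ 0 (mod 11), P does NOT lie on the curve.


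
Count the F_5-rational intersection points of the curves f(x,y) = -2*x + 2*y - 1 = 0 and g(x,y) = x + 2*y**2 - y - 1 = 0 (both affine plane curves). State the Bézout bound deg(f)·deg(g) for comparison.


Common zeros: ∅; count = 0; Bézout bound = 2.

deg(f) = 1, deg(g) = 2, so Bézout bound = 2.
Scan x ∈ F_5. For each x, list the y ∈ F_5 with f(x, y) ≡ 0 and those with g(x, y) ≡ 0 (mod 5); the common zeros in that column are the intersection.
  x = 0: f ≡ 0 at y ∈ {3}; g ≡ 0 at y ∈ {1, 2}; common: ∅.
  x = 1: f ≡ 0 at y ∈ {4}; g ≡ 0 at y ∈ {0, 3}; common: ∅.
  x = 2: f ≡ 0 at y ∈ {0}; g ≡ 0 at y ∈ ∅; common: ∅.
  x = 3: f ≡ 0 at y ∈ {1}; g ≡ 0 at y ∈ {4}; common: ∅.
  x = 4: f ≡ 0 at y ∈ {2}; g ≡ 0 at y ∈ ∅; common: ∅.
Collecting: common zeros = ∅, so the count is 0.
Comparison with the Bézout bound: 0 ≤ 2 = deg(f)·deg(g), as expected for curves with no common component (the affine F_5-count falls short of the bound because intersections may lie at infinity, over extension fields, or carry multiplicity).


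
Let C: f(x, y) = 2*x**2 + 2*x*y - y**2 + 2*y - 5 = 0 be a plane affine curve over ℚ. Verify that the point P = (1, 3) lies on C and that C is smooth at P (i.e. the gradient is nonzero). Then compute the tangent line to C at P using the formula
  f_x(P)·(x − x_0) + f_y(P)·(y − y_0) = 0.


Tangent line at P: 10*x - 2*y - 4 = 0.

Step 1: f(1, 3) = 0, so P lies on C.
Step 2: partial derivatives
  f_x(x, y) = 4*x + 2*y, f_y(x, y) = 2*x - 2*y + 2.
  f_x(P) = 10, f_y(P) = -2 (gradient nonzero, so P is smooth).
Step 3: tangent line at P: 10·(x − 1) + -2·(y − 3) = 0.
Expanding: 10*x - 2*y - 4 = 0.


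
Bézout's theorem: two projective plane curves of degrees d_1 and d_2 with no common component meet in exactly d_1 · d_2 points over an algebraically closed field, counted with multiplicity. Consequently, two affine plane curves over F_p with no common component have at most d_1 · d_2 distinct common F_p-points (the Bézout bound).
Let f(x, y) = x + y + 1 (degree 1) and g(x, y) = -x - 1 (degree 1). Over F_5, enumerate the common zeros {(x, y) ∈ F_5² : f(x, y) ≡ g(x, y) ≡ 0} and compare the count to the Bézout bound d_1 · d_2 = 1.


Common zeros: {(4, 0)}; count = 1; Bézout bound = 1.

deg(f) = 1, deg(g) = 1, so Bézout bound = 1.
Scan x ∈ F_5. For each x, list the y ∈ F_5 with f(x, y) ≡ 0 and those with g(x, y) ≡ 0 (mod 5); the common zeros in that column are the intersection.
  x = 0: f ≡ 0 at y ∈ {4}; g ≡ 0 at y ∈ ∅; common: ∅.
  x = 1: f ≡ 0 at y ∈ {3}; g ≡ 0 at y ∈ ∅; common: ∅.
  x = 2: f ≡ 0 at y ∈ {2}; g ≡ 0 at y ∈ ∅; common: ∅.
  x = 3: f ≡ 0 at y ∈ {1}; g ≡ 0 at y ∈ ∅; common: ∅.
  x = 4: f ≡ 0 at y ∈ {0}; g ≡ 0 at y ∈ {0, 1, 2, 3, 4}; common: {0}.
Collecting: common zeros = {(4, 0)}, so the count is 1.
Comparison with the Bézout bound: 1 ≤ 1 = deg(f)·deg(g), as expected for curves with no common component (the bound is attained).


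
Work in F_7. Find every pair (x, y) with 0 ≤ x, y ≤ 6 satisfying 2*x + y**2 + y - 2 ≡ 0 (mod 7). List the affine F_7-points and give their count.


Affine F_7-points: {(0, 1), (0, 5), (1, 0), (1, 6), (2, 3), (5, 2), (5, 4)}; count = 7.

For each of the 49 pairs (x, y) ∈ F_7², evaluate f(x, y) mod 7. Record the zeros.
  x = 0: [0↦5, 1↦0, 2↦4, 3↦3, 4↦4, 5↦0, 6↦5]  zeros at y ∈ {1, 5}
  x = 1: [0↦0, 1↦2, 2↦6, 3↦5, 4↦6, 5↦2, 6↦0]  zeros at y ∈ {0, 6}
  x = 2: [0↦2, 1↦4, 2↦1, 3↦0, 4↦1, 5↦4, 6↦2]  zeros at y ∈ {3}
  x = 3: [0↦4, 1↦6, 2↦3, 3↦2, 4↦3, 5↦6, 6↦4]  zeros at y ∈ ∅
  x = 4: [0↦6, 1↦1, 2↦5, 3↦4, 4↦5, 5↦1, 6↦6]  zeros at y ∈ ∅
  x = 5: [0↦1, 1↦3, 2↦0, 3↦6, 4↦0, 5↦3, 6↦1]  zeros at y ∈ {2, 4}
  x = 6: [0↦3, 1↦5, 2↦2, 3↦1, 4↦2, 5↦5, 6↦3]  zeros at y ∈ ∅
Collecting zeros: affine points = {(0, 1), (0, 5), (1, 0), (1, 6), (2, 3), (5, 2), (5, 4)}.
Total count |C(F_7)_aff| = 7.


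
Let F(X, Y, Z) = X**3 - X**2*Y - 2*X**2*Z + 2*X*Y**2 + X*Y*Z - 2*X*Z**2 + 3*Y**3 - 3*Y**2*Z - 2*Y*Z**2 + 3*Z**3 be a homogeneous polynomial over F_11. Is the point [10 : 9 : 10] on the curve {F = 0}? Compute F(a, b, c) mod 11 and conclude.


F(10,9,10) ≡ 6 (mod 11); P is NOT on the curve.

Evaluate F(10, 9, 10) term-by-term (mod 11).
  X**3 ↦ 1·1000·1·1 = 1000
  -X**2*Y ↦ -1·100·9·1 = -900
  -2*X**2*Z ↦ -2·100·1·10 = -2000
  2*X*Y**2 ↦ 2·10·81·1 = 1620
  X*Y*Z ↦ 1·10·9·10 = 900
  -2*X*Z**2 ↦ -2·10·1·100 = -2000
  3*Y**3 ↦ 3·1·729·1 = 2187
  -3*Y**2*Z ↦ -3·1·81·10 = -2430
  -2*Y*Z**2 ↦ -2·1·9·100 = -1800
  3*Z**3 ↦ 3·1·1·1000 = 3000
Sum: F(10, 9, 10) = (1000) + (-900) + (-2000) + (1620) + (900) + (-2000) + (2187) + (-2430) + (-1800) + (3000) = -423.
Reducing mod 11: -423 ≡ 6 (mod 11).
Since F(a, b, c) ≡ 6 ≠ 0 (mod 11), P does NOT lie on the curve.


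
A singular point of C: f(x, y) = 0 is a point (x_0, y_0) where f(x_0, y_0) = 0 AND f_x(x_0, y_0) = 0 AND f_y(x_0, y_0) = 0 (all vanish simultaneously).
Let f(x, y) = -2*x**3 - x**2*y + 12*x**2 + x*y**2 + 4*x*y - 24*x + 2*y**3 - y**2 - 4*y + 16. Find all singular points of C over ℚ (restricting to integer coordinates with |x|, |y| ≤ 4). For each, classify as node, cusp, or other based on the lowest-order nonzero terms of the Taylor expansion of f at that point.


Singular points: {(2, 0)}; classification: cusp.

Compute partial derivatives:
  f_x = -6*x**2 - 2*x*y + 24*x + y**2 + 4*y - 24.
  f_y = -x**2 + 2*x*y + 4*x + 6*y**2 - 2*y - 4.
Scan x_0 ∈ {−4, ..., 4}. For each x_0, f_y(x_0, y) is a polynomial in y; find its integer roots y ∈ {−4, ..., 4}, then test f_x and f at those candidates.
  x = -4: f_y(-4, y) = 6*y**2 - 10*y - 36; no integer root y with |y| ≤ 4.
  x = -3: f_y(-3, y) = 6*y**2 - 8*y - 25; no integer root y with |y| ≤ 4.
  x = -2: f_y(-2, y) = 6*y**2 - 6*y - 16; no integer root y with |y| ≤ 4.
  x = -1: f_y(-1, y) = 6*y**2 - 4*y - 9; no integer root y with |y| ≤ 4.
  x = 0: f_y(0, y) = 6*y**2 - 2*y - 4; vanishes at y ∈ {1}. (0, 1): f_x = -19 ≠ 0.
  x = 1: f_y(1, y) = 6*y**2 - 1; no integer root y with |y| ≤ 4.
  x = 2: f_y(2, y) = 6*y**2 + 2*y; vanishes at y ∈ {0}. (2, 0): f_x = 0, f = 0 — SINGULAR.
  x = 3: f_y(3, y) = 6*y**2 + 4*y - 1; no integer root y with |y| ≤ 4.
  x = 4: f_y(4, y) = 6*y**2 + 6*y - 4; no integer root y with |y| ≤ 4.
Only singular point on the grid: (2, 0).
Classify: substitute x = 2 + u, y = 0 + v and expand: f = -2*u**3 - u**2*v + u*v**2 + 2*v**3 + v**2.
No constant or linear terms (consistent with a singular point). Quadratic part: v**2. Cubic part: -2*u**3 - u**2*v + u*v**2 + 2*v**3.
The quadratic part v**2 is a perfect square, so there is a single (double) tangent line v = 0, i.e. y = 0. Restricting the cubic part to that line (v = 0) leaves -2*u**3 ≠ 0, so f is not divisible by v and the branch is v² ≈ 2*u**3 to lowest order — this is a cusp.
Classification: cusp.


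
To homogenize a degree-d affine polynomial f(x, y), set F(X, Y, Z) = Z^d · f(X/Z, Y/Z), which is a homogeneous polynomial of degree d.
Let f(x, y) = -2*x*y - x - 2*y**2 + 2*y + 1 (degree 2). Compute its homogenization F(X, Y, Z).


F(X, Y, Z) = -2*X*Y - X*Z - 2*Y**2 + 2*Y*Z + Z**2

deg(f) = 2.
Substitute x = X/Z, y = Y/Z into f, then multiply by Z^2.
  monomial -2·x^1·y^1 ↦ -2·X^1·Y^1·Z^0.
  monomial -1·x^1·y^0 ↦ -1·X^1·Y^0·Z^1.
  monomial -2·x^0·y^2 ↦ -2·X^0·Y^2·Z^0.
  monomial 2·x^0·y^1 ↦ 2·X^0·Y^1·Z^1.
  monomial 1·x^0·y^0 ↦ 1·X^0·Y^0·Z^2.
Collecting: F(X, Y, Z) = -2*X*Y - X*Z - 2*Y**2 + 2*Y*Z + Z**2.


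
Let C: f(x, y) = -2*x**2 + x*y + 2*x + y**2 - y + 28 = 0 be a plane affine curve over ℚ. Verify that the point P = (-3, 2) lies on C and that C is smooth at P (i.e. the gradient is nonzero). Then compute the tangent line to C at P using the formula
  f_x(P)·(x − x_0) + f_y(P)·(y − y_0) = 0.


Tangent line at P: 16*x + 48 = 0.

Step 1: f(-3, 2) = 0, so P lies on C.
Step 2: partial derivatives
  f_x(x, y) = -4*x + y + 2, f_y(x, y) = x + 2*y - 1.
  f_x(P) = 16, f_y(P) = 0 (gradient nonzero, so P is smooth).
Step 3: tangent line at P: 16·(x − -3) + 0·(y − 2) = 0.
Expanding: 16*x + 48 = 0.


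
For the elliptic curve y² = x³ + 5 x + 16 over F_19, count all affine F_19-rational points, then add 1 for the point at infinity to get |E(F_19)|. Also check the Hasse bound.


Affine points = {(0, 4), (0, 15), (3, 1), (3, 18), (4, 9), (4, 10), (8, 6), (8, 13), (9, 7), (9, 12), (13, 6), (13, 13), (17, 6), (17, 13)}; affine count = 14; |E(F_19)| = 15.

Discriminant check: Δ ∝ 4a³ + 27b² = 4·5³ + 27·16² = 4·125 + 27·256 ≡ 2 (mod 19). Nonzero ⇒ E is nonsingular.
For each x ∈ F_19, compute rhs = x³ + 5·x + 16 mod 19, then count y ∈ F_19 with y² ≡ rhs.
  x = 0: rhs = 16, matching y values: 4, 15 (2 points).
  x = 1: rhs = 3, matching y values: none (0 points).
  x = 2: rhs = 15, matching y values: none (0 points).
  x = 3: rhs = 1, matching y values: 1, 18 (2 points).
  x = 4: rhs = 5, matching y values: 9, 10 (2 points).
  x = 5: rhs = 14, matching y values: none (0 points).
  x = 6: rhs = 15, matching y values: none (0 points).
  x = 7: rhs = 14, matching y values: none (0 points).
  x = 8: rhs = 17, matching y values: 6, 13 (2 points).
  x = 9: rhs = 11, matching y values: 7, 12 (2 points).
  x = 10: rhs = 2, matching y values: none (0 points).
  x = 11: rhs = 15, matching y values: none (0 points).
  x = 12: rhs = 18, matching y values: none (0 points).
  x = 13: rhs = 17, matching y values: 6, 13 (2 points).
  x = 14: rhs = 18, matching y values: none (0 points).
  x = 15: rhs = 8, matching y values: none (0 points).
  x = 16: rhs = 12, matching y values: none (0 points).
  x = 17: rhs = 17, matching y values: 6, 13 (2 points).
  x = 18: rhs = 10, matching y values: none (0 points).
Total affine count: 14.
Full point count |E(F_19)| = 14 + 1 = 15.
Hasse bound: |15 − (19+1)| = |-5| = 5 ≤ 2√19 ≈ 8.7178 ✓.


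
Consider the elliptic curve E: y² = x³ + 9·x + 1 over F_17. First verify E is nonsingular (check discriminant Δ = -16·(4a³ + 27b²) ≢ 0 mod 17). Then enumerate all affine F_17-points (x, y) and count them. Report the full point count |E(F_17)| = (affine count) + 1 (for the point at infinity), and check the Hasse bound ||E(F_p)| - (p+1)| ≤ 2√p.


Affine points = {(0, 1), (0, 16), (3, 2), (3, 15), (4, 4), (4, 13), (5, 1), (5, 16), (6, 4), (6, 13), (7, 4), (7, 13), (12, 1), (12, 16), (14, 7), (14, 10), (15, 3), (15, 14), (16, 5), (16, 12)}; affine count = 20; |E(F_17)| = 21.

Discriminant check: Δ ∝ 4a³ + 27b² = 4·9³ + 27·1² = 4·729 + 27·1 ≡ 2 (mod 17). Nonzero ⇒ E is nonsingular.
For each x ∈ F_17, compute rhs = x³ + 9·x + 1 mod 17, then count y ∈ F_17 with y² ≡ rhs.
  x = 0: rhs = 1, matching y values: 1, 16 (2 points).
  x = 1: rhs = 11, matching y values: none (0 points).
  x = 2: rhs = 10, matching y values: none (0 points).
  x = 3: rhs = 4, matching y values: 2, 15 (2 points).
  x = 4: rhs = 16, matching y values: 4, 13 (2 points).
  x = 5: rhs = 1, matching y values: 1, 16 (2 points).
  x = 6: rhs = 16, matching y values: 4, 13 (2 points).
  x = 7: rhs = 16, matching y values: 4, 13 (2 points).
  x = 8: rhs = 7, matching y values: none (0 points).
  x = 9: rhs = 12, matching y values: none (0 points).
  x = 10: rhs = 3, matching y values: none (0 points).
  x = 11: rhs = 3, matching y values: none (0 points).
  x = 12: rhs = 1, matching y values: 1, 16 (2 points).
  x = 13: rhs = 3, matching y values: none (0 points).
  x = 14: rhs = 15, matching y values: 7, 10 (2 points).
  x = 15: rhs = 9, matching y values: 3, 14 (2 points).
  x = 16: rhs = 8, matching y values: 5, 12 (2 points).
Total affine count: 20.
Full point count |E(F_17)| = 20 + 1 = 21.
Hasse bound: |21 − (17+1)| = |3| = 3 ≤ 2√17 ≈ 8.2462 ✓.


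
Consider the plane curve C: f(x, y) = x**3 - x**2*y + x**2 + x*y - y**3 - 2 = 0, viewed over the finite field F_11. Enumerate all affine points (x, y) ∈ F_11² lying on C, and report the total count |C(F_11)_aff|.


Affine F_11-points: {(0, 4), (1, 0), (2, 9), (3, 3), (3, 5), (4, 9), (5, 5), (6, 4), (7, 5), (8, 1), (8, 4), (8, 6)}; count = 12.

For each of the 121 pairs (x, y) ∈ F_11², evaluate f(x, y) mod 11. Record the zeros.
  x = 0: [0↦9, 1↦8, 2↦1, 3↦4, 4↦0, 5↦5, 6↦2, 7↦7, 8↦3, 9↦6, 10↦10]  zeros at y ∈ {4}
  x = 1: [0↦0, 1↦10, 2↦3, 3↦6, 4↦2, 5↦7, 6↦4, 7↦9, 8↦5, 9↦8, 10↦1]  zeros at y ∈ {0}
  x = 2: [0↦10, 1↦7, 2↦9, 3↦10, 4↦4, 5↦7, 6↦2, 7↦5, 8↦10, 9↦0, 10↦2]  zeros at y ∈ {9}
  x = 3: [0↦1, 1↦5, 2↦3, 3↦0, 4↦1, 5↦0, 6↦2, 7↦1, 8↦2, 9↦10, 10↦8]  zeros at y ∈ {3, 5}
  x = 4: [0↦1, 1↦10, 2↦2, 3↦4, 4↦10, 5↦3, 6↦10, 7↦3, 8↦9, 9↦0, 10↦3]  zeros at y ∈ {9}
  x = 5: [0↦5, 1↦6, 2↦1, 3↦6, 4↦4, 5↦0, 6↦10, 7↦6, 8↦4, 9↦9, 10↦4]  zeros at y ∈ {5}
  x = 6: [0↦8, 1↦10, 2↦6, 3↦1, 4↦0, 5↦8, 6↦8, 7↦5, 8↦4, 9↦10, 10↦6]  zeros at y ∈ {4}
  x = 7: [0↦5, 1↦6, 2↦1, 3↦6, 4↦4, 5↦0, 6↦10, 7↦6, 8↦4, 9↦9, 10↦4]  zeros at y ∈ {5}
  x = 8: [0↦2, 1↦0, 2↦3, 3↦5, 4↦0, 5↦4, 6↦0, 7↦4, 8↦10, 9↦1, 10↦4]  zeros at y ∈ {1, 4, 6}
  x = 9: [0↦5, 1↦9, 2↦7, 3↦4, 4↦5, 5↦4, 6↦6, 7↦5, 8↦6, 9↦3, 10↦1]  zeros at y ∈ ∅
  x = 10: [0↦9, 1↦6, 2↦8, 3↦9, 4↦3, 5↦6, 6↦1, 7↦4, 8↦9, 9↦10, 10↦1]  zeros at y ∈ ∅
Collecting zeros: affine points = {(0, 4), (1, 0), (2, 9), (3, 3), (3, 5), (4, 9), (5, 5), (6, 4), (7, 5), (8, 1), (8, 4), (8, 6)}.
Total count |C(F_11)_aff| = 12.


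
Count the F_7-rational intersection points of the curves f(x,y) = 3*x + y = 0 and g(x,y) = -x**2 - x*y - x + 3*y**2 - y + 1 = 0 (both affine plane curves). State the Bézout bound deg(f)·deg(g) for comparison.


Common zeros: {(6, 3)}; count = 1; Bézout bound = 2.

deg(f) = 1, deg(g) = 2, so Bézout bound = 2.
Scan x ∈ F_7. For each x, list the y ∈ F_7 with f(x, y) ≡ 0 and those with g(x, y) ≡ 0 (mod 7); the common zeros in that column are the intersection.
  x = 0: f ≡ 0 at y ∈ {0}; g ≡ 0 at y ∈ ∅; common: ∅.
  x = 1: f ≡ 0 at y ∈ {4}; g ≡ 0 at y ∈ {1, 2}; common: ∅.
  x = 2: f ≡ 0 at y ∈ {1}; g ≡ 0 at y ∈ ∅; common: ∅.
  x = 3: f ≡ 0 at y ∈ {5}; g ≡ 0 at y ∈ {2, 4}; common: ∅.
  x = 4: f ≡ 0 at y ∈ {2}; g ≡ 0 at y ∈ {1, 3}; common: ∅.
  x = 5: f ≡ 0 at y ∈ {6}; g ≡ 0 at y ∈ ∅; common: ∅.
  x = 6: f ≡ 0 at y ∈ {3}; g ≡ 0 at y ∈ {3, 4}; common: {3}.
Collecting: common zeros = {(6, 3)}, so the count is 1.
Comparison with the Bézout bound: 1 ≤ 2 = deg(f)·deg(g), as expected for curves with no common component (the affine F_7-count falls short of the bound because intersections may lie at infinity, over extension fields, or carry multiplicity).


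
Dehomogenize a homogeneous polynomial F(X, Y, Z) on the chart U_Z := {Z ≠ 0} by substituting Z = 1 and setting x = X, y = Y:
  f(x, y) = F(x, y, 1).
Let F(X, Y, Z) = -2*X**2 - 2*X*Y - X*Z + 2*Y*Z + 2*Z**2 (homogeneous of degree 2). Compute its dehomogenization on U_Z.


f(x, y) = -2*x**2 - 2*x*y - x + 2*y + 2

On U_Z we set Z = 1. Each monomial c·X^i·Y^j·Z^k in F becomes c·x^i·y^j·1^k = c·x^i·y^j.
Substituting Z = 1: F(X, Y, 1) = -2*x**2 - 2*x*y - x + 2*y + 2.
Note: deg(f) ≤ deg(F) = 2; strict inequality happens when F is divisible by Z (lost terms).


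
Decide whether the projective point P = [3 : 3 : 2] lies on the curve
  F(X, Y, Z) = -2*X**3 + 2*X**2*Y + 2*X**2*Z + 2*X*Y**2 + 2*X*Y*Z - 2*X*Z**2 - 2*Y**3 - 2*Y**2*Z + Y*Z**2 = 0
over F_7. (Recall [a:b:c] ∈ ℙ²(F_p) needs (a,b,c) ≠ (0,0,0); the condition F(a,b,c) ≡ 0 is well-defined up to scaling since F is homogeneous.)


F(3,3,2) ≡ 3 (mod 7); P is NOT on the curve.

Evaluate F(3, 3, 2) term-by-term (mod 7).
  -2*X**3 ↦ -2·27·1·1 = -54
  2*X**2*Y ↦ 2·9·3·1 = 54
  2*X**2*Z ↦ 2·9·1·2 = 36
  2*X*Y**2 ↦ 2·3·9·1 = 54
  2*X*Y*Z ↦ 2·3·3·2 = 36
  -2*X*Z**2 ↦ -2·3·1·4 = -24
  -2*Y**3 ↦ -2·1·27·1 = -54
  -2*Y**2*Z ↦ -2·1·9·2 = -36
  Y*Z**2 ↦ 1·1·3·4 = 12
Sum: F(3, 3, 2) = (-54) + (54) + (36) + (54) + (36) + (-24) + (-54) + (-36) + (12) = 24.
Reducing mod 7: 24 ≡ 3 (mod 7).
Since F(a, b, c) ≡ 3 ≠ 0 (mod 7), P does NOT lie on the curve.


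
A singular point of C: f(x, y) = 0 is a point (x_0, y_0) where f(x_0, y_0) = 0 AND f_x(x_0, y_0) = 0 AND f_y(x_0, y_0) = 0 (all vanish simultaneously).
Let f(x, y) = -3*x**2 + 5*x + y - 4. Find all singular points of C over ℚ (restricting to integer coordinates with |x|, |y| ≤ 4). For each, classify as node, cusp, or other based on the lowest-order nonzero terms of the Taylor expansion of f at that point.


No singular points in the scanned grid; C is smooth there.

Compute partial derivatives:
  f_x = 5 - 6*x.
  f_y = 1.
f_y = 1 is a nonzero constant, so f_y never vanishes: no point (x, y) can satisfy f = f_x = f_y = 0. In particular no (x, y) ∈ {−4, ..., 4}² is singular; the curve is smooth.


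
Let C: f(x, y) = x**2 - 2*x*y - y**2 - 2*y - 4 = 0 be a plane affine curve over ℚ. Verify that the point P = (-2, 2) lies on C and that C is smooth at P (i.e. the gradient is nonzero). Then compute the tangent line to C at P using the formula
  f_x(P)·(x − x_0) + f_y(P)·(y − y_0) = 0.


Tangent line at P: -8*x - 2*y - 12 = 0.

Step 1: f(-2, 2) = 0, so P lies on C.
Step 2: partial derivatives
  f_x(x, y) = 2*x - 2*y, f_y(x, y) = -2*x - 2*y - 2.
  f_x(P) = -8, f_y(P) = -2 (gradient nonzero, so P is smooth).
Step 3: tangent line at P: -8·(x − -2) + -2·(y − 2) = 0.
Expanding: -8*x - 2*y - 12 = 0.


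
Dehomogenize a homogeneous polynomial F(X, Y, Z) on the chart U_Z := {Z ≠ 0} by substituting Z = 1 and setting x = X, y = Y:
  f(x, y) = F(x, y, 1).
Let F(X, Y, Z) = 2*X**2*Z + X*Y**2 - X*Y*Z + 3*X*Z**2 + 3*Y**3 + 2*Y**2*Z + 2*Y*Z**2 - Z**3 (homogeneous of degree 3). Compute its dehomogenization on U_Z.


f(x, y) = 2*x**2 + x*y**2 - x*y + 3*x + 3*y**3 + 2*y**2 + 2*y - 1

On U_Z we set Z = 1. Each monomial c·X^i·Y^j·Z^k in F becomes c·x^i·y^j·1^k = c·x^i·y^j.
Substituting Z = 1: F(X, Y, 1) = 2*x**2 + x*y**2 - x*y + 3*x + 3*y**3 + 2*y**2 + 2*y - 1.
Note: deg(f) ≤ deg(F) = 3; strict inequality happens when F is divisible by Z (lost terms).


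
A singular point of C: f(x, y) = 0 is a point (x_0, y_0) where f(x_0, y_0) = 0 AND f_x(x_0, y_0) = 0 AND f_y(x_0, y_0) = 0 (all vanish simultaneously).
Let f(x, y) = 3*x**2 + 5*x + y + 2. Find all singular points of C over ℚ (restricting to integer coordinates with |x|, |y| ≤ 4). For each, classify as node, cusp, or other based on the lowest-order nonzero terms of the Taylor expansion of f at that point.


No singular points in the scanned grid; C is smooth there.

Compute partial derivatives:
  f_x = 6*x + 5.
  f_y = 1.
f_y = 1 is a nonzero constant, so f_y never vanishes: no point (x, y) can satisfy f = f_x = f_y = 0. In particular no (x, y) ∈ {−4, ..., 4}² is singular; the curve is smooth.


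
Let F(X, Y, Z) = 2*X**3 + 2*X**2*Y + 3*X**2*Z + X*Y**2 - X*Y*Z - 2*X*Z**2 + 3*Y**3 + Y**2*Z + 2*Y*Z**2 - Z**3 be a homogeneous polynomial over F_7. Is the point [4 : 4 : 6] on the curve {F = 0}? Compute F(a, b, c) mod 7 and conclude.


F(4,4,6) ≡ 3 (mod 7); P is NOT on the curve.

Evaluate F(4, 4, 6) term-by-term (mod 7).
  2*X**3 ↦ 2·64·1·1 = 128
  2*X**2*Y ↦ 2·16·4·1 = 128
  3*X**2*Z ↦ 3·16·1·6 = 288
  X*Y**2 ↦ 1·4·16·1 = 64
  -X*Y*Z ↦ -1·4·4·6 = -96
  -2*X*Z**2 ↦ -2·4·1·36 = -288
  3*Y**3 ↦ 3·1·64·1 = 192
  Y**2*Z ↦ 1·1·16·6 = 96
  2*Y*Z**2 ↦ 2·1·4·36 = 288
  -Z**3 ↦ -1·1·1·216 = -216
Sum: F(4, 4, 6) = (128) + (128) + (288) + (64) + (-96) + (-288) + (192) + (96) + (288) + (-216) = 584.
Reducing mod 7: 584 ≡ 3 (mod 7).
Since F(a, b, c) ≡ 3 ≠ 0 (mod 7), P does NOT lie on the curve.


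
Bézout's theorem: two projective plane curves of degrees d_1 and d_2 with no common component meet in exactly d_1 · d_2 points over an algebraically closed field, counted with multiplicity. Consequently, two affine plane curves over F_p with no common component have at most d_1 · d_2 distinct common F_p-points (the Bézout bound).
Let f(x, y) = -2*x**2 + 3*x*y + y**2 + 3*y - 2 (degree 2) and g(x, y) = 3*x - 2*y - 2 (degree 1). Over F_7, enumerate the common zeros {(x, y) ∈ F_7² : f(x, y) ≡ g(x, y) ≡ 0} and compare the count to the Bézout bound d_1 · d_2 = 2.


Common zeros: ∅; count = 0; Bézout bound = 2.

deg(f) = 2, deg(g) = 1, so Bézout bound = 2.
Scan x ∈ F_7. For each x, list the y ∈ F_7 with f(x, y) ≡ 0 and those with g(x, y) ≡ 0 (mod 7); the common zeros in that column are the intersection.
  x = 0: f ≡ 0 at y ∈ ∅; g ≡ 0 at y ∈ {6}; common: ∅.
  x = 1: f ≡ 0 at y ∈ ∅; g ≡ 0 at y ∈ {4}; common: ∅.
  x = 2: f ≡ 0 at y ∈ {1, 4}; g ≡ 0 at y ∈ {2}; common: ∅.
  x = 3: f ≡ 0 at y ∈ {1}; g ≡ 0 at y ∈ {0}; common: ∅.
  x = 4: f ≡ 0 at y ∈ {2, 4}; g ≡ 0 at y ∈ {5}; common: ∅.
  x = 5: f ≡ 0 at y ∈ {5}; g ≡ 0 at y ∈ {3}; common: ∅.
  x = 6: f ≡ 0 at y ∈ {2, 5}; g ≡ 0 at y ∈ {1}; common: ∅.
Collecting: common zeros = ∅, so the count is 0.
Comparison with the Bézout bound: 0 ≤ 2 = deg(f)·deg(g), as expected for curves with no common component (the affine F_7-count falls short of the bound because intersections may lie at infinity, over extension fields, or carry multiplicity).


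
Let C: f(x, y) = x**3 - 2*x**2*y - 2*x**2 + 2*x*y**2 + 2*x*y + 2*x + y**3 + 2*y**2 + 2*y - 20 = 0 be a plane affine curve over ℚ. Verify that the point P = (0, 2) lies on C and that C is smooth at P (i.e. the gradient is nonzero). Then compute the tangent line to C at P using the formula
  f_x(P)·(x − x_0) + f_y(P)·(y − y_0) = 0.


Tangent line at P: 14*x + 22*y - 44 = 0.

Step 1: f(0, 2) = 0, so P lies on C.
Step 2: partial derivatives
  f_x(x, y) = 3*x**2 - 4*x*y - 4*x + 2*y**2 + 2*y + 2, f_y(x, y) = -2*x**2 + 4*x*y + 2*x + 3*y**2 + 4*y + 2.
  f_x(P) = 14, f_y(P) = 22 (gradient nonzero, so P is smooth).
Step 3: tangent line at P: 14·(x − 0) + 22·(y − 2) = 0.
Expanding: 14*x + 22*y - 44 = 0.


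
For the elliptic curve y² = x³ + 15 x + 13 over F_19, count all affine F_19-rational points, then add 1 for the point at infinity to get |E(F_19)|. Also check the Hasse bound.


Affine points = {(3, 3), (3, 16), (4, 2), (4, 17), (5, 2), (5, 17), (7, 9), (7, 10), (10, 2), (10, 17), (13, 7), (13, 12), (16, 6), (16, 13), (18, 4), (18, 15)}; affine count = 16; |E(F_19)| = 17.

Discriminant check: Δ ∝ 4a³ + 27b² = 4·15³ + 27·13² = 4·3375 + 27·169 ≡ 13 (mod 19). Nonzero ⇒ E is nonsingular.
For each x ∈ F_19, compute rhs = x³ + 15·x + 13 mod 19, then count y ∈ F_19 with y² ≡ rhs.
  x = 0: rhs = 13, matching y values: none (0 points).
  x = 1: rhs = 10, matching y values: none (0 points).
  x = 2: rhs = 13, matching y values: none (0 points).
  x = 3: rhs = 9, matching y values: 3, 16 (2 points).
  x = 4: rhs = 4, matching y values: 2, 17 (2 points).
  x = 5: rhs = 4, matching y values: 2, 17 (2 points).
  x = 6: rhs = 15, matching y values: none (0 points).
  x = 7: rhs = 5, matching y values: 9, 10 (2 points).
  x = 8: rhs = 18, matching y values: none (0 points).
  x = 9: rhs = 3, matching y values: none (0 points).
  x = 10: rhs = 4, matching y values: 2, 17 (2 points).
  x = 11: rhs = 8, matching y values: none (0 points).
  x = 12: rhs = 2, matching y values: none (0 points).
  x = 13: rhs = 11, matching y values: 7, 12 (2 points).
  x = 14: rhs = 3, matching y values: none (0 points).
  x = 15: rhs = 3, matching y values: none (0 points).
  x = 16: rhs = 17, matching y values: 6, 13 (2 points).
  x = 17: rhs = 13, matching y values: none (0 points).
  x = 18: rhs = 16, matching y values: 4, 15 (2 points).
Total affine count: 16.
Full point count |E(F_19)| = 16 + 1 = 17.
Hasse bound: |17 − (19+1)| = |-3| = 3 ≤ 2√19 ≈ 8.7178 ✓.


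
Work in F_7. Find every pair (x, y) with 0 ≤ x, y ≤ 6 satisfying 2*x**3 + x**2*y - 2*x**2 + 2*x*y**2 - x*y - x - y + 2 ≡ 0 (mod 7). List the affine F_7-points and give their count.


Affine F_7-points: {(0, 2), (1, 2), (3, 0), (3, 5), (4, 4), (4, 6), (6, 2)}; count = 7.

For each of the 49 pairs (x, y) ∈ F_7², evaluate f(x, y) mod 7. Record the zeros.
  x = 0: [0↦2, 1↦1, 2↦0, 3↦6, 4↦5, 5↦4, 6↦3]  zeros at y ∈ {2}
  x = 1: [0↦1, 1↦2, 2↦0, 3↦2, 4↦1, 5↦4, 6↦4]  zeros at y ∈ {2}
  x = 2: [0↦1, 1↦6, 2↦5, 3↦5, 4↦6, 5↦1, 6↦4]  zeros at y ∈ ∅
  x = 3: [0↦0, 1↦4, 2↦6, 3↦6, 4↦4, 5↦0, 6↦1]  zeros at y ∈ {0, 5}
  x = 4: [0↦3, 1↦1, 2↦1, 3↦3, 4↦0, 5↦6, 6↦0]  zeros at y ∈ {4, 6}
  x = 5: [0↦1, 1↦2, 2↦2, 3↦1, 4↦6, 5↦3, 6↦6]  zeros at y ∈ ∅
  x = 6: [0↦6, 1↦5, 2↦0, 3↦5, 4↦6, 5↦3, 6↦3]  zeros at y ∈ {2}
Collecting zeros: affine points = {(0, 2), (1, 2), (3, 0), (3, 5), (4, 4), (4, 6), (6, 2)}.
Total count |C(F_7)_aff| = 7.


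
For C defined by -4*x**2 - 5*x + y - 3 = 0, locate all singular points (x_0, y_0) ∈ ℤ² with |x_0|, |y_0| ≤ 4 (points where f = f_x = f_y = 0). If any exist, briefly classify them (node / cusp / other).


No singular points in the scanned grid; C is smooth there.

Compute partial derivatives:
  f_x = -8*x - 5.
  f_y = 1.
f_y = 1 is a nonzero constant, so f_y never vanishes: no point (x, y) can satisfy f = f_x = f_y = 0. In particular no (x, y) ∈ {−4, ..., 4}² is singular; the curve is smooth.


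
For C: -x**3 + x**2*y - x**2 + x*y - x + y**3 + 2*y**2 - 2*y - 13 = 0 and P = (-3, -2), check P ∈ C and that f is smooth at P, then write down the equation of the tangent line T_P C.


Tangent line at P: -12*x + 8*y - 20 = 0.

Step 1: f(-3, -2) = 0, so P lies on C.
Step 2: partial derivatives
  f_x(x, y) = -3*x**2 + 2*x*y - 2*x + y - 1, f_y(x, y) = x**2 + x + 3*y**2 + 4*y - 2.
  f_x(P) = -12, f_y(P) = 8 (gradient nonzero, so P is smooth).
Step 3: tangent line at P: -12·(x − -3) + 8·(y − -2) = 0.
Expanding: -12*x + 8*y - 20 = 0.


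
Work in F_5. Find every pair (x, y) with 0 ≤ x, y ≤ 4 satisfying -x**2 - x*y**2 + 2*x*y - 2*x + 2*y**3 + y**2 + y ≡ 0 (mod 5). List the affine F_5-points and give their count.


Affine F_5-points: {(0, 0), (1, 3), (3, 0), (4, 3)}; count = 4.

For each of the 25 pairs (x, y) ∈ F_5², evaluate f(x, y) mod 5. Record the zeros.
  x = 0: [0↦0, 1↦4, 2↦2, 3↦1, 4↦3]  zeros at y ∈ {0}
  x = 1: [0↦2, 1↦2, 2↦4, 3↦0, 4↦2]  zeros at y ∈ {3}
  x = 2: [0↦2, 1↦3, 2↦4, 3↦2, 4↦4]  zeros at y ∈ ∅
  x = 3: [0↦0, 1↦2, 2↦2, 3↦2, 4↦4]  zeros at y ∈ {0}
  x = 4: [0↦1, 1↦4, 2↦3, 3↦0, 4↦2]  zeros at y ∈ {3}
Collecting zeros: affine points = {(0, 0), (1, 3), (3, 0), (4, 3)}.
Total count |C(F_5)_aff| = 4.


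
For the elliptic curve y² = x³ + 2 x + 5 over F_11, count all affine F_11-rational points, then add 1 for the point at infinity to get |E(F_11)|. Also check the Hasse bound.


Affine points = {(0, 4), (0, 7), (3, 4), (3, 7), (4, 0), (8, 4), (8, 7), (9, 2), (9, 9)}; affine count = 9; |E(F_11)| = 10.

Discriminant check: Δ ∝ 4a³ + 27b² = 4·2³ + 27·5² = 4·8 + 27·25 ≡ 3 (mod 11). Nonzero ⇒ E is nonsingular.
For each x ∈ F_11, compute rhs = x³ + 2·x + 5 mod 11, then count y ∈ F_11 with y² ≡ rhs.
  x = 0: rhs = 5, matching y values: 4, 7 (2 points).
  x = 1: rhs = 8, matching y values: none (0 points).
  x = 2: rhs = 6, matching y values: none (0 points).
  x = 3: rhs = 5, matching y values: 4, 7 (2 points).
  x = 4: rhs = 0, matching y values: 0 (1 points).
  x = 5: rhs = 8, matching y values: none (0 points).
  x = 6: rhs = 2, matching y values: none (0 points).
  x = 7: rhs = 10, matching y values: none (0 points).
  x = 8: rhs = 5, matching y values: 4, 7 (2 points).
  x = 9: rhs = 4, matching y values: 2, 9 (2 points).
  x = 10: rhs = 2, matching y values: none (0 points).
Total affine count: 9.
Full point count |E(F_11)| = 9 + 1 = 10.
Hasse bound: |10 − (11+1)| = |-2| = 2 ≤ 2√11 ≈ 6.6332 ✓.


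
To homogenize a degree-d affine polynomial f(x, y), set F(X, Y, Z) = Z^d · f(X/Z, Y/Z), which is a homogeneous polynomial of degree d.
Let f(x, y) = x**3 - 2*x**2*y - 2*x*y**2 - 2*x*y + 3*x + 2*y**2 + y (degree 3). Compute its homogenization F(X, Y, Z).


F(X, Y, Z) = X**3 - 2*X**2*Y - 2*X*Y**2 - 2*X*Y*Z + 3*X*Z**2 + 2*Y**2*Z + Y*Z**2

deg(f) = 3.
Substitute x = X/Z, y = Y/Z into f, then multiply by Z^3.
  monomial 1·x^3·y^0 ↦ 1·X^3·Y^0·Z^0.
  monomial -2·x^2·y^1 ↦ -2·X^2·Y^1·Z^0.
  monomial -2·x^1·y^2 ↦ -2·X^1·Y^2·Z^0.
  monomial -2·x^1·y^1 ↦ -2·X^1·Y^1·Z^1.
  monomial 3·x^1·y^0 ↦ 3·X^1·Y^0·Z^2.
  monomial 2·x^0·y^2 ↦ 2·X^0·Y^2·Z^1.
  monomial 1·x^0·y^1 ↦ 1·X^0·Y^1·Z^2.
Collecting: F(X, Y, Z) = X**3 - 2*X**2*Y - 2*X*Y**2 - 2*X*Y*Z + 3*X*Z**2 + 2*Y**2*Z + Y*Z**2.


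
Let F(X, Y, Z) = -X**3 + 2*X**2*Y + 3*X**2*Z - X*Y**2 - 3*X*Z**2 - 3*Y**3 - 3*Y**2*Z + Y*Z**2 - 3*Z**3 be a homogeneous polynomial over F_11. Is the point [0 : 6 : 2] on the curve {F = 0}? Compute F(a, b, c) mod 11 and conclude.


F(0,6,2) ≡ 5 (mod 11); P is NOT on the curve.

Evaluate F(0, 6, 2) term-by-term (mod 11).
  -X**3 ↦ -1·0·1·1 = 0
  2*X**2*Y ↦ 2·0·6·1 = 0
  3*X**2*Z ↦ 3·0·1·2 = 0
  -X*Y**2 ↦ -1·0·36·1 = 0
  -3*X*Z**2 ↦ -3·0·1·4 = 0
  -3*Y**3 ↦ -3·1·216·1 = -648
  -3*Y**2*Z ↦ -3·1·36·2 = -216
  Y*Z**2 ↦ 1·1·6·4 = 24
  -3*Z**3 ↦ -3·1·1·8 = -24
Sum: F(0, 6, 2) = (0) + (0) + (0) + (0) + (0) + (-648) + (-216) + (24) + (-24) = -864.
Reducing mod 11: -864 ≡ 5 (mod 11).
Since F(a, b, c) ≡ 5 ≠ 0 (mod 11), P does NOT lie on the curve.


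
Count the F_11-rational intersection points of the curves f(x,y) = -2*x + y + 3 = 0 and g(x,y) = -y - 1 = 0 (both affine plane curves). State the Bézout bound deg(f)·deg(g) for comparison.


Common zeros: {(1, 10)}; count = 1; Bézout bound = 1.

deg(f) = 1, deg(g) = 1, so Bézout bound = 1.
Scan x ∈ F_11. For each x, list the y ∈ F_11 with f(x, y) ≡ 0 and those with g(x, y) ≡ 0 (mod 11); the common zeros in that column are the intersection.
  x = 0: f ≡ 0 at y ∈ {8}; g ≡ 0 at y ∈ {10}; common: ∅.
  x = 1: f ≡ 0 at y ∈ {10}; g ≡ 0 at y ∈ {10}; common: {10}.
  x = 2: f ≡ 0 at y ∈ {1}; g ≡ 0 at y ∈ {10}; common: ∅.
  x = 3: f ≡ 0 at y ∈ {3}; g ≡ 0 at y ∈ {10}; common: ∅.
  x = 4: f ≡ 0 at y ∈ {5}; g ≡ 0 at y ∈ {10}; common: ∅.
  x = 5: f ≡ 0 at y ∈ {7}; g ≡ 0 at y ∈ {10}; common: ∅.
  x = 6: f ≡ 0 at y ∈ {9}; g ≡ 0 at y ∈ {10}; common: ∅.
  x = 7: f ≡ 0 at y ∈ {0}; g ≡ 0 at y ∈ {10}; common: ∅.
  x = 8: f ≡ 0 at y ∈ {2}; g ≡ 0 at y ∈ {10}; common: ∅.
  x = 9: f ≡ 0 at y ∈ {4}; g ≡ 0 at y ∈ {10}; common: ∅.
  x = 10: f ≡ 0 at y ∈ {6}; g ≡ 0 at y ∈ {10}; common: ∅.
Collecting: common zeros = {(1, 10)}, so the count is 1.
Comparison with the Bézout bound: 1 ≤ 1 = deg(f)·deg(g), as expected for curves with no common component (the bound is attained).


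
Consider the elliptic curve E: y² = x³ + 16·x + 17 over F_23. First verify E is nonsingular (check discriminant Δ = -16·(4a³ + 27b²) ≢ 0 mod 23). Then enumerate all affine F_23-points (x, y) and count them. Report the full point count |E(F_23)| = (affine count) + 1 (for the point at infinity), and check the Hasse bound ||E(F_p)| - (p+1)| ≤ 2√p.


Affine points = {(3, 0), (7, 9), (7, 14), (8, 6), (8, 17), (9, 4), (9, 19), (10, 2), (10, 21), (11, 11), (11, 12), (14, 8), (14, 15), (17, 2), (17, 21), (19, 2), (19, 21), (21, 0), (22, 0)}; affine count = 19; |E(F_23)| = 20.

Discriminant check: Δ ∝ 4a³ + 27b² = 4·16³ + 27·17² = 4·4096 + 27·289 ≡ 14 (mod 23). Nonzero ⇒ E is nonsingular.
For each x ∈ F_23, compute rhs = x³ + 16·x + 17 mod 23, then count y ∈ F_23 with y² ≡ rhs.
  x = 0: rhs = 17, matching y values: none (0 points).
  x = 1: rhs = 11, matching y values: none (0 points).
  x = 2: rhs = 11, matching y values: none (0 points).
  x = 3: rhs = 0, matching y values: 0 (1 points).
  x = 4: rhs = 7, matching y values: none (0 points).
  x = 5: rhs = 15, matching y values: none (0 points).
  x = 6: rhs = 7, matching y values: none (0 points).
  x = 7: rhs = 12, matching y values: 9, 14 (2 points).
  x = 8: rhs = 13, matching y values: 6, 17 (2 points).
  x = 9: rhs = 16, matching y values: 4, 19 (2 points).
  x = 10: rhs = 4, matching y values: 2, 21 (2 points).
  x = 11: rhs = 6, matching y values: 11, 12 (2 points).
  x = 12: rhs = 5, matching y values: none (0 points).
  x = 13: rhs = 7, matching y values: none (0 points).
  x = 14: rhs = 18, matching y values: 8, 15 (2 points).
  x = 15: rhs = 21, matching y values: none (0 points).
  x = 16: rhs = 22, matching y values: none (0 points).
  x = 17: rhs = 4, matching y values: 2, 21 (2 points).
  x = 18: rhs = 19, matching y values: none (0 points).
  x = 19: rhs = 4, matching y values: 2, 21 (2 points).
  x = 20: rhs = 11, matching y values: none (0 points).
  x = 21: rhs = 0, matching y values: 0 (1 points).
  x = 22: rhs = 0, matching y values: 0 (1 points).
Total affine count: 19.
Full point count |E(F_23)| = 19 + 1 = 20.
Hasse bound: |20 − (23+1)| = |-4| = 4 ≤ 2√23 ≈ 9.5917 ✓.


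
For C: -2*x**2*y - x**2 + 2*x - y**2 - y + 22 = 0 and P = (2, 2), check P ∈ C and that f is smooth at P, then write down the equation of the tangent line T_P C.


Tangent line at P: -18*x - 13*y + 62 = 0.

Step 1: f(2, 2) = 0, so P lies on C.
Step 2: partial derivatives
  f_x(x, y) = -4*x*y - 2*x + 2, f_y(x, y) = -2*x**2 - 2*y - 1.
  f_x(P) = -18, f_y(P) = -13 (gradient nonzero, so P is smooth).
Step 3: tangent line at P: -18·(x − 2) + -13·(y − 2) = 0.
Expanding: -18*x - 13*y + 62 = 0.


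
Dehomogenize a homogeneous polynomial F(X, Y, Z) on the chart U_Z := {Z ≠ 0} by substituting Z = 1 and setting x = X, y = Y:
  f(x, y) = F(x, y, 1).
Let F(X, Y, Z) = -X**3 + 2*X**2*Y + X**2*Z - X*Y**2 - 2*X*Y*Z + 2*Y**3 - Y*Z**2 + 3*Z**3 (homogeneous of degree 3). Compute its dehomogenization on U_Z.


f(x, y) = -x**3 + 2*x**2*y + x**2 - x*y**2 - 2*x*y + 2*y**3 - y + 3

On U_Z we set Z = 1. Each monomial c·X^i·Y^j·Z^k in F becomes c·x^i·y^j·1^k = c·x^i·y^j.
Substituting Z = 1: F(X, Y, 1) = -x**3 + 2*x**2*y + x**2 - x*y**2 - 2*x*y + 2*y**3 - y + 3.
Note: deg(f) ≤ deg(F) = 3; strict inequality happens when F is divisible by Z (lost terms).


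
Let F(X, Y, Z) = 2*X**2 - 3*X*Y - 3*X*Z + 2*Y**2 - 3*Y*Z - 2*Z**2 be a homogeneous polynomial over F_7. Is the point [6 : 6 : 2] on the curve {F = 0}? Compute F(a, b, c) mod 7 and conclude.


F(6,6,2) ≡ 5 (mod 7); P is NOT on the curve.

Evaluate F(6, 6, 2) term-by-term (mod 7).
  2*X**2 ↦ 2·36·1·1 = 72
  -3*X*Y ↦ -3·6·6·1 = -108
  -3*X*Z ↦ -3·6·1·2 = -36
  2*Y**2 ↦ 2·1·36·1 = 72
  -3*Y*Z ↦ -3·1·6·2 = -36
  -2*Z**2 ↦ -2·1·1·4 = -8
Sum: F(6, 6, 2) = (72) + (-108) + (-36) + (72) + (-36) + (-8) = -44.
Reducing mod 7: -44 ≡ 5 (mod 7).
Since F(a, b, c) ≡ 5 ≠ 0 (mod 7), P does NOT lie on the curve.
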